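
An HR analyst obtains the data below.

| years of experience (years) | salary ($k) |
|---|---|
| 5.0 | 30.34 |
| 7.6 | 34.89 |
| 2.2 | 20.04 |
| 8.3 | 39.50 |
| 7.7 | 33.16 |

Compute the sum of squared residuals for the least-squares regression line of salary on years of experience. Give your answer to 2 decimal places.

n = 5, Σx = 30.8, Σy = 157.93, Σxy = 1044.134, Σx² = 215.78, Σy² = 5199.2649
Sxx = Σx² − (Σx)²/n = 215.78 − 189.728 = 26.052
Sxy = Σxy − (Σx)(Σy)/n = 1044.134 − 972.8488 = 71.2852
Syy = Σy² − (Σy)²/n = 5199.2649 − 4988.37698 = 210.88792
b = Sxy/Sxx = 71.2852/26.052 = 2.736266
SSE = Syy − b·Sxy = 210.88792 − 2.736266·71.2852 = 15.832656

15.83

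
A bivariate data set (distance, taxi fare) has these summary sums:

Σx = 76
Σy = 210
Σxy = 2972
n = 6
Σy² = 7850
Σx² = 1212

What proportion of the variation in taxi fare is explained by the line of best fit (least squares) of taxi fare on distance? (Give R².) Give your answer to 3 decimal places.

Sxx = Σx² − (Σx)²/n = 1212 − 962.666667 = 249.333333
Sxy = Σxy − (Σx)(Σy)/n = 2972 − 2660 = 312
Syy = Σy² − (Σy)²/n = 7850 − 7350 = 500
R² = Sxy²/(Sxx·Syy) = (312)²/(249.333333·500) = 0.780834

0.781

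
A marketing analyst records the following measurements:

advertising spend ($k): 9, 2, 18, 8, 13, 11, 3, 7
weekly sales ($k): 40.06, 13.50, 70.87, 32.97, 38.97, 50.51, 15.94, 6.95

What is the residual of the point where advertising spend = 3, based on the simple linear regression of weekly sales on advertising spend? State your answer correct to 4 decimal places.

n = 8, Σx = 71, Σy = 269.77, Σxy = 3085.65, Σx² = 821
Sxx = Σx² − (Σx)²/n = 821 − 630.125 = 190.875
Sxy = Σxy − (Σx)(Σy)/n = 3085.65 − 2394.20875 = 691.44125
b = Sxy/Sxx = 691.44125/190.875 = 3.622482
a = ȳ − b·x̄ = 33.72125 − 3.622482·8.875 = 1.571722
ŷ(3) = 1.571722 + 3.622482·3 = 12.439168
residual = y − ŷ = 15.94 − 12.439168 = 3.500832

3.5008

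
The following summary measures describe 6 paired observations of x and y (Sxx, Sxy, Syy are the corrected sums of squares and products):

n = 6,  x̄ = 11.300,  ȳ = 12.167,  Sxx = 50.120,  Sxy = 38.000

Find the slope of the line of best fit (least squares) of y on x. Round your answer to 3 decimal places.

b = Sxy/Sxx = 38/50.12 = 0.758180

0.758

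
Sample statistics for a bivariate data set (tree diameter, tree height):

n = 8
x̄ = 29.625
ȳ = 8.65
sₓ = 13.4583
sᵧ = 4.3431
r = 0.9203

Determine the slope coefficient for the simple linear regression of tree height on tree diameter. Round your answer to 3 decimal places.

0.297

b = r · sᵧ/sₓ = 0.9203 · 4.3431/13.4583 = 0.296988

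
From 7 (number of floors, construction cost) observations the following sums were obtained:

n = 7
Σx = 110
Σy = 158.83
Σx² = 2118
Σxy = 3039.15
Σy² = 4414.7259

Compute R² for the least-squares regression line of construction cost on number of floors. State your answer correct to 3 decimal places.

Sxx = Σx² − (Σx)²/n = 2118 − 1728.571429 = 389.428571
Sxy = Σxy − (Σx)(Σy)/n = 3039.15 − 2495.9 = 543.25
Syy = Σy² − (Σy)²/n = 4414.7259 − 3603.8527 = 810.8732
R² = Sxy²/(Sxx·Syy) = (543.25)²/(389.428571·810.8732) = 0.934585

0.935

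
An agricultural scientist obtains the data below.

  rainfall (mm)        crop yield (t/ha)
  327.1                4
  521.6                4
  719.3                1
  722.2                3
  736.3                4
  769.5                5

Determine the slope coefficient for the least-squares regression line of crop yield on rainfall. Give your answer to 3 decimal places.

n = 6, Σx = 3796, Σy = 21, Σxy = 13073.4, Σx² = 2552294.24
Sxx = Σx² − (Σx)²/n = 2552294.24 − 2401602.666667 = 150691.573333
Sxy = Σxy − (Σx)(Σy)/n = 13073.4 − 13286 = -212.6
b = Sxy/Sxx = -212.6/150691.573333 = -0.001411

-0.001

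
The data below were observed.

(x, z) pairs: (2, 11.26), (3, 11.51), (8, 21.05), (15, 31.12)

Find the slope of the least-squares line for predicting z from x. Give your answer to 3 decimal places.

n = 4, Σx = 28, Σy = 74.94, Σxy = 692.25, Σx² = 302
Sxx = Σx² − (Σx)²/n = 302 − 196 = 106
Sxy = Σxy − (Σx)(Σy)/n = 692.25 − 524.58 = 167.67
b = Sxy/Sxx = 167.67/106 = 1.581792

1.582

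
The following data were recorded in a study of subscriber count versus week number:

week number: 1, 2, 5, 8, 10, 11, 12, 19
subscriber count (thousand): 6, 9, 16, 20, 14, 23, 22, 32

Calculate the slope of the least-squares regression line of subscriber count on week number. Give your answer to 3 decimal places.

n = 8, Σx = 68, Σy = 142, Σxy = 1529, Σx² = 820
Sxx = Σx² − (Σx)²/n = 820 − 578 = 242
Sxy = Σxy − (Σx)(Σy)/n = 1529 − 1207 = 322
b = Sxy/Sxx = 322/242 = 1.330579

1.331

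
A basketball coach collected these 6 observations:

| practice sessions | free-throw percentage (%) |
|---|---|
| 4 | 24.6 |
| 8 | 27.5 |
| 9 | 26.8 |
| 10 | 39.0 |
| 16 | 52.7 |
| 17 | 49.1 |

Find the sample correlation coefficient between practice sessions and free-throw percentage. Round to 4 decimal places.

n = 6, Σx = 64, Σy = 219.7, Σxy = 2627.5, Σx² = 806, Σy² = 8788.75
Sxx = Σx² − (Σx)²/n = 806 − 682.666667 = 123.333333
Sxy = Σxy − (Σx)(Σy)/n = 2627.5 − 2343.466667 = 284.033333
Syy = Σy² − (Σy)²/n = 8788.75 − 8044.681667 = 744.068333
r = Sxy/√(Sxx·Syy) = 284.033333/√(91768.427778) = 284.033333/302.933042 = 0.937611

0.9376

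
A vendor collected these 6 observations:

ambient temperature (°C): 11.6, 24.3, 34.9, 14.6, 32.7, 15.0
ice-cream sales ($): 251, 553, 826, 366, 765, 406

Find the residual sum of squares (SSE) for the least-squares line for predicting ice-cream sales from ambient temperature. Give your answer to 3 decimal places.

3751.691

n = 6, Σx = 133.1, Σy = 3167, Σxy = 81626, Σx² = 3450.51, Σy² = 1935103
Sxx = Σx² − (Σx)²/n = 3450.51 − 2952.601667 = 497.908333
Sxy = Σxy − (Σx)(Σy)/n = 81626 − 70254.616667 = 11371.383333
Syy = Σy² − (Σy)²/n = 1935103 − 1671648.166667 = 263454.833333
b = Sxy/Sxx = 11371.383333/497.908333 = 22.838307
SSE = Syy − b·Sxy = 263454.833333 − 22.838307·11371.383333 = 3751.690693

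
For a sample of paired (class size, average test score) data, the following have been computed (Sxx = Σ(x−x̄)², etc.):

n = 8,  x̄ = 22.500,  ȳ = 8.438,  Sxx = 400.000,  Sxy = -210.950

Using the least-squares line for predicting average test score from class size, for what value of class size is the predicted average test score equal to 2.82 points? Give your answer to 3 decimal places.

33.153

b = Sxy/Sxx = -210.95/400 = -0.527375
a = ȳ − b·x̄ = 8.438 − (-0.527375)·22.5 = 20.303937
Set a + b·x = 2.82: x = (2.82 − 20.303937) / (-0.527375) = 33.152761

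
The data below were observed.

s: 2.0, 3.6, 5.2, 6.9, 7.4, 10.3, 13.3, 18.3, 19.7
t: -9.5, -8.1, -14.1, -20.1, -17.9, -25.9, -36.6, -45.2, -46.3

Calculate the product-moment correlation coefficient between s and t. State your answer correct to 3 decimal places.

n = 9, Σx = 86.7, Σy = -223.7, Σxy = -2885.45, Σx² = 1152.33, Σy² = 7276.19
Sxx = Σx² − (Σx)²/n = 1152.33 − 835.21 = 317.12
Sxy = Σxy − (Σx)(Σy)/n = -2885.45 − (-2154.976667) = -730.473333
Syy = Σy² − (Σy)²/n = 7276.19 − 5560.187778 = 1716.002222
r = Sxy/√(Sxx·Syy) = -730.473333/√(544178.624711) = -730.473333/737.684638 = -0.990224

-0.990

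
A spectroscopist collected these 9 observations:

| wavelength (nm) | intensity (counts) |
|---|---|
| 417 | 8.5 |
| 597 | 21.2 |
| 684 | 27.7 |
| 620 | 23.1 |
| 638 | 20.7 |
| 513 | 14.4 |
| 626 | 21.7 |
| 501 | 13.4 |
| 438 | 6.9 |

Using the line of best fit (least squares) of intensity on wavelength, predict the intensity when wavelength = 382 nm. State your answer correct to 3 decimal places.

4.589

n = 9, Σx = 5034, Σy = 157.6, Σxy = 93383.3, Σx² = 2887488
Sxx = Σx² − (Σx)²/n = 2887488 − 2815684 = 71804
Sxy = Σxy − (Σx)(Σy)/n = 93383.3 − 88150.933333 = 5232.366667
b = Sxy/Sxx = 5232.366667/71804 = 0.072870
a = ȳ − b·x̄ = 17.511111 − 0.072870·559.333333 = -23.247580
ŷ(382) = a + b·382 = -23.247580 + 0.072870·382 = 4.588808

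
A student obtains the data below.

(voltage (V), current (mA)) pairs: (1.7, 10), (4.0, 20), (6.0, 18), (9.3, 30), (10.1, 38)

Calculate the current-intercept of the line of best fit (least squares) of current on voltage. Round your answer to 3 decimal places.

4.984

n = 5, Σx = 31.1, Σy = 116, Σxy = 867.8, Σx² = 243.39
Sxx = Σx² − (Σx)²/n = 243.39 − 193.442 = 49.948
Sxy = Σxy − (Σx)(Σy)/n = 867.8 − 721.52 = 146.28
b = Sxy/Sxx = 146.28/49.948 = 2.928646
a = ȳ − b·x̄ = 23.2 − 2.928646·6.22 = 4.983823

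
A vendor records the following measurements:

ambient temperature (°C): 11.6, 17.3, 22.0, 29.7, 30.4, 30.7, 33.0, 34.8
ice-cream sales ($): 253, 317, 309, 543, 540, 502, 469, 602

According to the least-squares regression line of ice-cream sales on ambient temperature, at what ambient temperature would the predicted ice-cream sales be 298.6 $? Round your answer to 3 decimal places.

16.391

n = 8, Σx = 209.5, Σy = 3535, Σxy = 99598, Σx² = 5966.63
Sxx = Σx² − (Σx)²/n = 5966.63 − 5486.28125 = 480.34875
Sxy = Σxy − (Σx)(Σy)/n = 99598 − 92572.8125 = 7025.1875
b = Sxy/Sxx = 7025.1875/480.34875 = 14.625181
a = ȳ − b·x̄ = 441.875 − 14.625181·26.1875 = 58.878068
Set a + b·x = 298.6: x = (298.6 − 58.878068) / 14.625181 = 16.391040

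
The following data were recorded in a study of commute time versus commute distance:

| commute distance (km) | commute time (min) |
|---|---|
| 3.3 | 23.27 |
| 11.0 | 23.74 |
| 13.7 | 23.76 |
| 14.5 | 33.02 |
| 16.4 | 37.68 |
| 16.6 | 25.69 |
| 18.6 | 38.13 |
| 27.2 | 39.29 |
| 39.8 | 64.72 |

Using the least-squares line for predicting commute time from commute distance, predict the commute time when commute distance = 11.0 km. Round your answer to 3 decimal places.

26.317

n = 9, Σx = 161.1, Σy = 309.3, Σxy = 6540.401, Σx² = 3744.19
Sxx = Σx² − (Σx)²/n = 3744.19 − 2883.69 = 860.5
Sxy = Σxy − (Σx)(Σy)/n = 6540.401 − 5536.47 = 1003.931
b = Sxy/Sxx = 1003.931/860.5 = 1.166683
a = ȳ − b·x̄ = 34.366667 − 1.166683·17.9 = 13.483035
ŷ(11.0) = a + b·11.0 = 13.483035 + 1.166683·11 = 26.316552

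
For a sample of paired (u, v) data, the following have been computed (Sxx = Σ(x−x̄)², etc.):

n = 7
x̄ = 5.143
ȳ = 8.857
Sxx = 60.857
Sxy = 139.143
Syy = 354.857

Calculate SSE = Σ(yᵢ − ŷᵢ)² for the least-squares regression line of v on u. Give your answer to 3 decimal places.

36.721

b = Sxy/Sxx = 139.143/60.857 = 2.286393
SSE = Syy − b·Sxy = 354.857 − 2.286393·139.143 = 36.721462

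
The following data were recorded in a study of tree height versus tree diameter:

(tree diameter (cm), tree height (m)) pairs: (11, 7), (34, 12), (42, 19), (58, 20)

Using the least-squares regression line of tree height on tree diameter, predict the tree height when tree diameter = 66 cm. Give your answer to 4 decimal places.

23.3182

n = 4, Σx = 145, Σy = 58, Σxy = 2443, Σx² = 6405
Sxx = Σx² − (Σx)²/n = 6405 − 5256.25 = 1148.75
Sxy = Σxy − (Σx)(Σy)/n = 2443 − 2102.5 = 340.5
b = Sxy/Sxx = 340.5/1148.75 = 0.296409
a = ȳ − b·x̄ = 14.5 − 0.296409·36.25 = 3.755169
ŷ(66) = a + b·66 = 3.755169 + 0.296409·66 = 23.318172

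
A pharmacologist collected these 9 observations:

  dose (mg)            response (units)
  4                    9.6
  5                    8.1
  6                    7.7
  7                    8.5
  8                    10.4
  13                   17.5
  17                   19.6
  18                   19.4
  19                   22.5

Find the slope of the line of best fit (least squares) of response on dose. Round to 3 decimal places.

n = 9, Σx = 97, Σy = 123.3, Σxy = 1605.2, Σx² = 1333
Sxx = Σx² − (Σx)²/n = 1333 − 1045.444444 = 287.555556
Sxy = Σxy − (Σx)(Σy)/n = 1605.2 − 1328.9 = 276.3
b = Sxy/Sxx = 276.3/287.555556 = 0.960858

0.961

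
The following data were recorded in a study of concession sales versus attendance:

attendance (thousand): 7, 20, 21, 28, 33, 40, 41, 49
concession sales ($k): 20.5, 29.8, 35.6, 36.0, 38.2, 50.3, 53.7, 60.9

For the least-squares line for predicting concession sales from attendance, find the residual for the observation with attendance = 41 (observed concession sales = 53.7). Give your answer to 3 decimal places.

2.468

n = 8, Σx = 239, Σy = 325, Σxy = 10953.5, Σx² = 8445
Sxx = Σx² − (Σx)²/n = 8445 − 7140.125 = 1304.875
Sxy = Σxy − (Σx)(Σy)/n = 10953.5 − 9709.375 = 1244.125
b = Sxy/Sxx = 1244.125/1304.875 = 0.953444
a = ȳ − b·x̄ = 40.625 − 0.953444·29.875 = 12.140866
ŷ(41) = 12.140866 + 0.953444·41 = 51.232062
residual = y − ŷ = 53.7 − 51.232062 = 2.467938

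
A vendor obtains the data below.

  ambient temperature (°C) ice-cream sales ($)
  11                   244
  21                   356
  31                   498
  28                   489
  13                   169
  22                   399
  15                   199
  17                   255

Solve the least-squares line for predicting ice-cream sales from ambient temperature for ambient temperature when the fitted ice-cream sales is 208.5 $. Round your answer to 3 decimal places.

n = 8, Σx = 158, Σy = 2609, Σxy = 57585, Σx² = 3474
Sxx = Σx² − (Σx)²/n = 3474 − 3120.5 = 353.5
Sxy = Σxy − (Σx)(Σy)/n = 57585 − 51527.75 = 6057.25
b = Sxy/Sxx = 6057.25/353.5 = 17.135078
a = ȳ − b·x̄ = 326.125 − 17.135078·19.75 = -12.292786
Set a + b·x = 208.5: x = (208.5 − (-12.292786)) / 17.135078 = 12.885427

12.885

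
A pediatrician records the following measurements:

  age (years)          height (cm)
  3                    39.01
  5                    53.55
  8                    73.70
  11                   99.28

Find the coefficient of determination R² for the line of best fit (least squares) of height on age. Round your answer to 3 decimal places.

0.997

n = 4, Σx = 27, Σy = 265.54, Σxy = 2066.46, Σx² = 219, Σy² = 19677.591
Sxx = Σx² − (Σx)²/n = 219 − 182.25 = 36.75
Sxy = Σxy − (Σx)(Σy)/n = 2066.46 − 1792.395 = 274.065
Syy = Σy² − (Σy)²/n = 19677.591 − 17627.8729 = 2049.7181
R² = Sxy²/(Sxx·Syy) = (274.065)²/(36.75·2049.7181) = 0.997139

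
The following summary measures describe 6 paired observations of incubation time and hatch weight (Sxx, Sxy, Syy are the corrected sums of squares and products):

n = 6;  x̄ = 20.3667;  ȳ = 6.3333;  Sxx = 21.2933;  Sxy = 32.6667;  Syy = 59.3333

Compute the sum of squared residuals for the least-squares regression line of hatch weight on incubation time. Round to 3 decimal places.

9.218

b = Sxy/Sxx = 32.6667/21.2933 = 1.534130
SSE = Syy − b·Sxy = 59.3333 − 1.534130·32.6667 = 9.218321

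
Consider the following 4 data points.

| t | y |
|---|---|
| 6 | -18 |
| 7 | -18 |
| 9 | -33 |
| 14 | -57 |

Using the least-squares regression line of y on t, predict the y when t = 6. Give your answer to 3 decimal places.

-16.105

n = 4, Σx = 36, Σy = -126, Σxy = -1329, Σx² = 362
Sxx = Σx² − (Σx)²/n = 362 − 324 = 38
Sxy = Σxy − (Σx)(Σy)/n = -1329 − (-1134) = -195
b = Sxy/Sxx = -195/38 = -5.131579
a = ȳ − b·x̄ = -31.5 − (-5.131579)·9 = 14.684211
ŷ(6) = a + b·6 = 14.684211 + (-5.131579)·6 = -16.105263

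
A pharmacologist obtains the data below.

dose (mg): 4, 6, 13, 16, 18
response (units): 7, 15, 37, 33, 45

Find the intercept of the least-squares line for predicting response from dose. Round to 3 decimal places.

-0.889

n = 5, Σx = 57, Σy = 137, Σxy = 1937, Σx² = 801
Sxx = Σx² − (Σx)²/n = 801 − 649.8 = 151.2
Sxy = Σxy − (Σx)(Σy)/n = 1937 − 1561.8 = 375.2
b = Sxy/Sxx = 375.2/151.2 = 2.481481
a = ȳ − b·x̄ = 27.4 − 2.481481·11.4 = -0.888889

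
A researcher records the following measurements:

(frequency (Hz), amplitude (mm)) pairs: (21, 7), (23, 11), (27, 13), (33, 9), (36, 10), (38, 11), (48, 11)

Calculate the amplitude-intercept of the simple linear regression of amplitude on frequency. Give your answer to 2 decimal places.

n = 7, Σx = 226, Σy = 72, Σxy = 2354, Σx² = 7832
Sxx = Σx² − (Σx)²/n = 7832 − 7296.571429 = 535.428571
Sxy = Σxy − (Σx)(Σy)/n = 2354 − 2324.571429 = 29.428571
b = Sxy/Sxx = 29.428571/535.428571 = 0.054963
a = ȳ − b·x̄ = 10.285714 − 0.054963·32.285714 = 8.511206

8.51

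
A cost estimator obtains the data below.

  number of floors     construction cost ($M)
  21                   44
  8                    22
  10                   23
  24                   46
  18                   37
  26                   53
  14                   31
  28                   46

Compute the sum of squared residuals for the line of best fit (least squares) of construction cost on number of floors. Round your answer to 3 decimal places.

n = 8, Σx = 149, Σy = 302, Σxy = 6200, Σx² = 3161, Σy² = 12320
Sxx = Σx² − (Σx)²/n = 3161 − 2775.125 = 385.875
Sxy = Σxy − (Σx)(Σy)/n = 6200 − 5624.75 = 575.25
Syy = Σy² − (Σy)²/n = 12320 − 11400.5 = 919.5
b = Sxy/Sxx = 575.25/385.875 = 1.490768
SSE = Syy − b·Sxy = 919.5 − 1.490768·575.25 = 61.935860

61.936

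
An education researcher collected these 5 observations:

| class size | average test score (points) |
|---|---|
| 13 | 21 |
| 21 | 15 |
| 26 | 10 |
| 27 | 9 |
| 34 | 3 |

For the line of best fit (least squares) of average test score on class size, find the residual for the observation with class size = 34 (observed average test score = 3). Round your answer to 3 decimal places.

n = 5, Σx = 121, Σy = 58, Σxy = 1193, Σx² = 3171
Sxx = Σx² − (Σx)²/n = 3171 − 2928.2 = 242.8
Sxy = Σxy − (Σx)(Σy)/n = 1193 − 1403.6 = -210.6
b = Sxy/Sxx = -210.6/242.8 = -0.867381
a = ȳ − b·x̄ = 11.6 − (-0.867381)·24.2 = 32.590610
ŷ(34) = 32.590610 + (-0.867381)·34 = 3.099671
residual = y − ŷ = 3 − 3.099671 = -0.099671

-0.100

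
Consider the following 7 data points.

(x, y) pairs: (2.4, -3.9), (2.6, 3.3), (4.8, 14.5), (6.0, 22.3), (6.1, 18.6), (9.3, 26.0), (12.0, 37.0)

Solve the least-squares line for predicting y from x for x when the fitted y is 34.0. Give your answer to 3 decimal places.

10.710

n = 7, Σx = 43.2, Σy = 117.8, Σxy = 1001.88, Σx² = 339.26
Sxx = Σx² − (Σx)²/n = 339.26 − 266.605714 = 72.654286
Sxy = Σxy − (Σx)(Σy)/n = 1001.88 − 726.994286 = 274.885714
b = Sxy/Sxx = 274.885714/72.654286 = 3.783476
a = ȳ − b·x̄ = 16.828571 − 3.783476·6.171429 = -6.520878
Set a + b·x = 34.0: x = (34.0 − (-6.520878)) / 3.783476 = 10.709962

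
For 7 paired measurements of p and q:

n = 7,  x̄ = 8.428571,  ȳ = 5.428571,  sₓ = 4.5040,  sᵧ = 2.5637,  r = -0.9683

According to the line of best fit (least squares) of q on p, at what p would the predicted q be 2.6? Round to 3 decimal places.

13.561

b = r · sᵧ/sₓ = -0.9683 · 2.5637/4.504 = -0.551161
a = ȳ − b·x̄ = 5.428571 − (-0.551161)·8.428571 = 10.074074
Set a + b·x = 2.6: x = (2.6 − 10.074074) / (-0.551161) = 13.560591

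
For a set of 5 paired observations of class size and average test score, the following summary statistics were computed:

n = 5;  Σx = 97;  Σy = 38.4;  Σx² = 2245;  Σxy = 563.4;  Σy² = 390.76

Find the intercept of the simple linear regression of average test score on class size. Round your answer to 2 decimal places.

17.38

Sxx = Σx² − (Σx)²/n = 2245 − 1881.8 = 363.2
Sxy = Σxy − (Σx)(Σy)/n = 563.4 − 744.96 = -181.56
b = Sxy/Sxx = -181.56/363.2 = -0.499890
a = ȳ − b·x̄ = 7.68 − (-0.499890)·19.4 = 17.377863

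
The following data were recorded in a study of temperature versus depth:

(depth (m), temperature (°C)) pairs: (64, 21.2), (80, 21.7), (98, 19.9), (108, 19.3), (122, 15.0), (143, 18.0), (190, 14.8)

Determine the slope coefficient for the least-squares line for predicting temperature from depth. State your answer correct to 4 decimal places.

n = 7, Σx = 805, Σy = 129.9, Σxy = 14343.4, Σx² = 103197
Sxx = Σx² − (Σx)²/n = 103197 − 92575 = 10622
Sxy = Σxy − (Σx)(Σy)/n = 14343.4 − 14938.5 = -595.1
b = Sxy/Sxx = -595.1/10622 = -0.056025

-0.0560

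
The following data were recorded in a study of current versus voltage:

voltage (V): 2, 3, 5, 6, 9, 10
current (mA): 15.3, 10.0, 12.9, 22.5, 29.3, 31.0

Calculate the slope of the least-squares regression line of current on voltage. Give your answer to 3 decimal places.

n = 6, Σx = 35, Σy = 121, Σxy = 833.8, Σx² = 255
Sxx = Σx² − (Σx)²/n = 255 − 204.166667 = 50.833333
Sxy = Σxy − (Σx)(Σy)/n = 833.8 − 705.833333 = 127.966667
b = Sxy/Sxx = 127.966667/50.833333 = 2.517377

2.517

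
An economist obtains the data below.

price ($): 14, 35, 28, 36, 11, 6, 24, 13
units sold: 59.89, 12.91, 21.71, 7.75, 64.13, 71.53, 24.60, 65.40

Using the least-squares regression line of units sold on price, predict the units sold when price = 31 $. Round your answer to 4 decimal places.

17.8779

n = 8, Σx = 167, Σy = 327.92, Σxy = 4752.4, Σx² = 4403
Sxx = Σx² − (Σx)²/n = 4403 − 3486.125 = 916.875
Sxy = Σxy − (Σx)(Σy)/n = 4752.4 − 6845.33 = -2092.93
b = Sxy/Sxx = -2092.93/916.875 = -2.282678
a = ȳ − b·x̄ = 40.99 − (-2.282678)·20.875 = 88.640894
ŷ(31) = a + b·31 = 88.640894 + (-2.282678)·31 = 17.877890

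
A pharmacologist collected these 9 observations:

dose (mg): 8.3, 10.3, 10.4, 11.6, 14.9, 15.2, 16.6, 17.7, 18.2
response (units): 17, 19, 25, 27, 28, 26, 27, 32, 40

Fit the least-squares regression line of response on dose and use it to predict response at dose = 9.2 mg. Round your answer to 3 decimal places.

19.639

n = 9, Σx = 123.2, Σy = 241, Σxy = 3465, Σx² = 1790.84
Sxx = Σx² − (Σx)²/n = 1790.84 − 1686.471111 = 104.368889
Sxy = Σxy − (Σx)(Σy)/n = 3465 − 3299.022222 = 165.977778
b = Sxy/Sxx = 165.977778/104.368889 = 1.590299
a = ȳ − b·x̄ = 26.777778 − 1.590299·13.688889 = 5.008346
ŷ(9.2) = a + b·9.2 = 5.008346 + 1.590299·9.2 = 19.639101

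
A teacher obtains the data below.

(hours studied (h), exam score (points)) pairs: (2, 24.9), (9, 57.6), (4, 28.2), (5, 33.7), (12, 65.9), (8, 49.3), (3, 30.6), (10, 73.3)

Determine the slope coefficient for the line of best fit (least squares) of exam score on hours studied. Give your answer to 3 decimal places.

n = 8, Σx = 53, Σy = 363.5, Σxy = 2859.5, Σx² = 443
Sxx = Σx² − (Σx)²/n = 443 − 351.125 = 91.875
Sxy = Σxy − (Σx)(Σy)/n = 2859.5 − 2408.1875 = 451.3125
b = Sxy/Sxx = 451.3125/91.875 = 4.912245

4.912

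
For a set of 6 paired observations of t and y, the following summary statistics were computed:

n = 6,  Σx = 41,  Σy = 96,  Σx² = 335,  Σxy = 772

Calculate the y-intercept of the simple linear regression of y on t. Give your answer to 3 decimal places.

1.544

Sxx = Σx² − (Σx)²/n = 335 − 280.166667 = 54.833333
Sxy = Σxy − (Σx)(Σy)/n = 772 − 656 = 116
b = Sxy/Sxx = 116/54.833333 = 2.115502
a = ȳ − b·x̄ = 16 − 2.115502·6.833333 = 1.544073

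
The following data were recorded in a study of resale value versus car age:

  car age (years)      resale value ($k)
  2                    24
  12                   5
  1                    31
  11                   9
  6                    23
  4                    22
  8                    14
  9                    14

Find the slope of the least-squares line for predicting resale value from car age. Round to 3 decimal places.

-2.060

n = 8, Σx = 53, Σy = 142, Σxy = 702, Σx² = 467
Sxx = Σx² − (Σx)²/n = 467 − 351.125 = 115.875
Sxy = Σxy − (Σx)(Σy)/n = 702 − 940.75 = -238.75
b = Sxy/Sxx = -238.75/115.875 = -2.060410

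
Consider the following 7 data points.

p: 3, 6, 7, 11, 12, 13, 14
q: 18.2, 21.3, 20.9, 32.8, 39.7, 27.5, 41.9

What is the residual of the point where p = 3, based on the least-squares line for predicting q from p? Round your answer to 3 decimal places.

2.105

n = 7, Σx = 66, Σy = 202.3, Σxy = 2110, Σx² = 724
Sxx = Σx² − (Σx)²/n = 724 − 622.285714 = 101.714286
Sxy = Σxy − (Σx)(Σy)/n = 2110 − 1907.4 = 202.6
b = Sxy/Sxx = 202.6/101.714286 = 1.991854
a = ȳ − b·x̄ = 28.9 − 1.991854·9.428571 = 10.119663
ŷ(3) = 10.119663 + 1.991854·3 = 16.095225
residual = y − ŷ = 18.2 − 16.095225 = 2.104775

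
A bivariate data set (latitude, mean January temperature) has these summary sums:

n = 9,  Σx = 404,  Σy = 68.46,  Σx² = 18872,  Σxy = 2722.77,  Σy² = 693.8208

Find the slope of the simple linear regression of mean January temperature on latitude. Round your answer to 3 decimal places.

-0.475

Sxx = Σx² − (Σx)²/n = 18872 − 18135.111111 = 736.888889
Sxy = Σxy − (Σx)(Σy)/n = 2722.77 − 3073.093333 = -350.323333
b = Sxy/Sxx = -350.323333/736.888889 = -0.475409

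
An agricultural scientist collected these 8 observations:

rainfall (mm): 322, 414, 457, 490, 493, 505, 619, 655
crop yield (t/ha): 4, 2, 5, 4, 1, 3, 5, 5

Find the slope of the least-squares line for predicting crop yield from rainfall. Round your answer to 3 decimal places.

0.005

n = 8, Σx = 3955, Σy = 29, Σxy = 14739, Σx² = 2034289
Sxx = Σx² − (Σx)²/n = 2034289 − 1955253.125 = 79035.875
Sxy = Σxy − (Σx)(Σy)/n = 14739 − 14336.875 = 402.125
b = Sxy/Sxx = 402.125/79035.875 = 0.005088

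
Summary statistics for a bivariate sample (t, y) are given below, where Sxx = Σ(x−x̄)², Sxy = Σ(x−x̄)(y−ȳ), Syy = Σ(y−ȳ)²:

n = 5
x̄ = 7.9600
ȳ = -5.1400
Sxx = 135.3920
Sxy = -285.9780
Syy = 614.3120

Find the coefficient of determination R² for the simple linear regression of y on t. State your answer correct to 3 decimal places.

0.983

R² = Sxy²/(Sxx·Syy) = (-285.978)²/(135.392·614.312) = 0.983294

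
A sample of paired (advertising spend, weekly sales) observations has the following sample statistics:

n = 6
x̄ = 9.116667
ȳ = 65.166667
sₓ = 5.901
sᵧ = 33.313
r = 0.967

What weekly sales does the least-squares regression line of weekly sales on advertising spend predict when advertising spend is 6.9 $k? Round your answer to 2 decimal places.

b = r · sᵧ/sₓ = 0.967 · 33.313/5.901 = 5.459019
a = ȳ − b·x̄ = 65.166667 − 5.459019·9.116667 = 15.398609
ŷ(6.9) = a + b·6.9 = 15.398609 + 5.459019·6.9 = 53.065840

53.07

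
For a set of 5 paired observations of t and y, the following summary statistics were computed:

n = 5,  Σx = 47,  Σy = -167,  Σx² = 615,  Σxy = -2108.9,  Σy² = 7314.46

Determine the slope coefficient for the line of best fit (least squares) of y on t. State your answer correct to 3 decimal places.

-3.113

Sxx = Σx² − (Σx)²/n = 615 − 441.8 = 173.2
Sxy = Σxy − (Σx)(Σy)/n = -2108.9 − (-1569.8) = -539.1
b = Sxy/Sxx = -539.1/173.2 = -3.112587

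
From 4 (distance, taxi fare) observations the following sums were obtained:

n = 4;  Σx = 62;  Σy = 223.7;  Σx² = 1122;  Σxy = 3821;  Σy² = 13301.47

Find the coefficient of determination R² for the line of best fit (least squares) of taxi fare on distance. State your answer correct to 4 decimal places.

Sxx = Σx² − (Σx)²/n = 1122 − 961 = 161
Sxy = Σxy − (Σx)(Σy)/n = 3821 − 3467.35 = 353.65
Syy = Σy² − (Σy)²/n = 13301.47 − 12510.4225 = 791.0475
R² = Sxy²/(Sxx·Syy) = (353.65)²/(161·791.0475) = 0.982017

0.9820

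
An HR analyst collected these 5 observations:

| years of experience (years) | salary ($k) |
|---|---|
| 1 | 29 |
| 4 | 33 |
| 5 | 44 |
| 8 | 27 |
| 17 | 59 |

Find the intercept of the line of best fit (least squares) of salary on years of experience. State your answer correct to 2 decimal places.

n = 5, Σx = 35, Σy = 192, Σxy = 1600, Σx² = 395
Sxx = Σx² − (Σx)²/n = 395 − 245 = 150
Sxy = Σxy − (Σx)(Σy)/n = 1600 − 1344 = 256
b = Sxy/Sxx = 256/150 = 1.706667
a = ȳ − b·x̄ = 38.4 − 1.706667·7 = 26.453333

26.45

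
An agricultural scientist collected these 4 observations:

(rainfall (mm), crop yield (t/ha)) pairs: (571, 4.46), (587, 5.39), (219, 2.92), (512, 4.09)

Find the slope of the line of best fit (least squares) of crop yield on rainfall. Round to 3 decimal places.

0.005

n = 4, Σx = 1889, Σy = 16.86, Σxy = 8444.15, Σx² = 980715
Sxx = Σx² − (Σx)²/n = 980715 − 892080.25 = 88634.75
Sxy = Σxy − (Σx)(Σy)/n = 8444.15 − 7962.135 = 482.015
b = Sxy/Sxx = 482.015/88634.75 = 0.005438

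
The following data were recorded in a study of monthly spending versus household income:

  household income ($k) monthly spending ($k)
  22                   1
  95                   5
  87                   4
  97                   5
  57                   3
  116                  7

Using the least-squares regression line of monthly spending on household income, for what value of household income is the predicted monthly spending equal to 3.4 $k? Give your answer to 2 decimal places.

n = 6, Σx = 474, Σy = 25, Σxy = 2313, Σx² = 43192
Sxx = Σx² − (Σx)²/n = 43192 − 37446 = 5746
Sxy = Σxy − (Σx)(Σy)/n = 2313 − 1975 = 338
b = Sxy/Sxx = 338/5746 = 0.058824
a = ȳ − b·x̄ = 4.166667 − 0.058824·79 = -0.480392
Set a + b·x = 3.4: x = (3.4 − (-0.480392)) / 0.058824 = 65.966667

65.97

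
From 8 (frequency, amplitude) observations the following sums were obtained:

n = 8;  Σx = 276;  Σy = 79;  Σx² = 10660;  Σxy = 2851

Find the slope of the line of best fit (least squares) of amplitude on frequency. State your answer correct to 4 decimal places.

0.1103

Sxx = Σx² − (Σx)²/n = 10660 − 9522 = 1138
Sxy = Σxy − (Σx)(Σy)/n = 2851 − 2725.5 = 125.5
b = Sxy/Sxx = 125.5/1138 = 0.110281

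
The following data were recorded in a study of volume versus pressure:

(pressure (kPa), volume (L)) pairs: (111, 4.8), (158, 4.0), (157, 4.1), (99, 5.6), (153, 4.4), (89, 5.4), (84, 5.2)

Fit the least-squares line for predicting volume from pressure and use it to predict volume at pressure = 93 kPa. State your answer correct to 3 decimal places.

n = 7, Σx = 851, Σy = 33.5, Σxy = 3953.5, Σx² = 110121
Sxx = Σx² − (Σx)²/n = 110121 − 103457.285714 = 6663.714286
Sxy = Σxy − (Σx)(Σy)/n = 3953.5 − 4072.642857 = -119.142857
b = Sxy/Sxx = -119.142857/6663.714286 = -0.017879
a = ȳ − b·x̄ = 4.785714 − (-0.017879)·121.571429 = 6.959332
ŷ(93) = a + b·93 = 6.959332 + (-0.017879)·93 = 5.296553

5.297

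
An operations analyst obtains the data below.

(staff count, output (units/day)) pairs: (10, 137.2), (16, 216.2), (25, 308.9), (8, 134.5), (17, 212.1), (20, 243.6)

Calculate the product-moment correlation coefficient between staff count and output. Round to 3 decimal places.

n = 6, Σx = 96, Σy = 1252.5, Σxy = 22107.4, Σx² = 1734, Σy² = 283403.11
Sxx = Σx² − (Σx)²/n = 1734 − 1536 = 198
Sxy = Σxy − (Σx)(Σy)/n = 22107.4 − 20040 = 2067.4
Syy = Σy² − (Σy)²/n = 283403.11 − 261459.375 = 21943.735
r = Sxy/√(Sxx·Syy) = 2067.4/√(4344859.53) = 2067.4/2084.432664 = 0.991829

0.992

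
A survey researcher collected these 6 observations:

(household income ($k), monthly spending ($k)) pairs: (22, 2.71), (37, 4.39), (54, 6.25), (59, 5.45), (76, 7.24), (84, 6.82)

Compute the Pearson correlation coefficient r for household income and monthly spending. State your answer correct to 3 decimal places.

0.943

n = 6, Σx = 332, Σy = 32.86, Σxy = 2004.22, Σx² = 21082, Σy² = 194.3112
Sxx = Σx² − (Σx)²/n = 21082 − 18370.666667 = 2711.333333
Sxy = Σxy − (Σx)(Σy)/n = 2004.22 − 1818.253333 = 185.966667
Syy = Σy² − (Σy)²/n = 194.3112 − 179.963267 = 14.347933
r = Sxy/√(Sxx·Syy) = 185.966667/√(38902.029911) = 185.966667/197.235975 = 0.942864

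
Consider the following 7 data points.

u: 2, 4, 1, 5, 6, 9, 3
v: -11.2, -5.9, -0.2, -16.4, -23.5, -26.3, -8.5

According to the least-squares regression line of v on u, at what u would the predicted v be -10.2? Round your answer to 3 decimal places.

n = 7, Σx = 30, Σy = -92, Σxy = -531.4, Σx² = 172
Sxx = Σx² − (Σx)²/n = 172 − 128.571429 = 43.428571
Sxy = Σxy − (Σx)(Σy)/n = -531.4 − (-394.285714) = -137.114286
b = Sxy/Sxx = -137.114286/43.428571 = -3.157237
a = ȳ − b·x̄ = -13.142857 − (-3.157237)·4.285714 = 0.388158
Set a + b·x = -10.2: x = (-10.2 − 0.388158) / (-3.157237) = 3.353615

3.354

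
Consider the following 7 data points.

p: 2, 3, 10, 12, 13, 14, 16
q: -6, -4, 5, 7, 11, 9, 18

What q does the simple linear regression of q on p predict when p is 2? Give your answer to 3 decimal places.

n = 7, Σx = 70, Σy = 40, Σxy = 667, Σx² = 878
Sxx = Σx² − (Σx)²/n = 878 − 700 = 178
Sxy = Σxy − (Σx)(Σy)/n = 667 − 400 = 267
b = Sxy/Sxx = 267/178 = 1.5
a = ȳ − b·x̄ = 5.714286 − 1.5·10 = -9.285714
ŷ(2) = a + b·2 = -9.285714 + 1.5·2 = -6.285714

-6.286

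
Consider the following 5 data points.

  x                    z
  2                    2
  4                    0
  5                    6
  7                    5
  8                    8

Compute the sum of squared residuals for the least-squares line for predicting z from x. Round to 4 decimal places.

n = 5, Σx = 26, Σy = 21, Σxy = 133, Σx² = 158, Σy² = 129
Sxx = Σx² − (Σx)²/n = 158 − 135.2 = 22.8
Sxy = Σxy − (Σx)(Σy)/n = 133 − 109.2 = 23.8
Syy = Σy² − (Σy)²/n = 129 − 88.2 = 40.8
b = Sxy/Sxx = 23.8/22.8 = 1.043860
SSE = Syy − b·Sxy = 40.8 − 1.043860·23.8 = 15.956140

15.9561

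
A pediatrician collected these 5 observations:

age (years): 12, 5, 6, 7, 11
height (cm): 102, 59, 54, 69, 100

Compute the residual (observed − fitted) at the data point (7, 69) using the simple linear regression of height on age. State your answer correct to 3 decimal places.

n = 5, Σx = 41, Σy = 384, Σxy = 3426, Σx² = 375
Sxx = Σx² − (Σx)²/n = 375 − 336.2 = 38.8
Sxy = Σxy − (Σx)(Σy)/n = 3426 − 3148.8 = 277.2
b = Sxy/Sxx = 277.2/38.8 = 7.144330
a = ȳ − b·x̄ = 76.8 − 7.144330·8.2 = 18.216495
ŷ(7) = 18.216495 + 7.144330·7 = 68.226804
residual = y − ŷ = 69 − 68.226804 = 0.773196

0.773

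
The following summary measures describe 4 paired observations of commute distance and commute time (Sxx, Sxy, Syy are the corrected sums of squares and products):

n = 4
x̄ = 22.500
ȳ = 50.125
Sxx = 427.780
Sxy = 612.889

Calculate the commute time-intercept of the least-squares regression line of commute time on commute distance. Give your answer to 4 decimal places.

b = Sxy/Sxx = 612.889/427.78 = 1.432720
a = ȳ − b·x̄ = 50.125 − 1.432720·22.5 = 17.888798

17.8888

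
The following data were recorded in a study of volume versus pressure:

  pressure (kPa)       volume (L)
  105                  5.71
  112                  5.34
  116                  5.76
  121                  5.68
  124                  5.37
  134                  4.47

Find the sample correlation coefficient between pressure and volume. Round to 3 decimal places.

-0.761

n = 6, Σx = 712, Σy = 32.33, Σxy = 3817.93, Σx² = 84998, Σy² = 175.3775
Sxx = Σx² − (Σx)²/n = 84998 − 84490.666667 = 507.333333
Sxy = Σxy − (Σx)(Σy)/n = 3817.93 − 3836.493333 = -18.563333
Syy = Σy² − (Σy)²/n = 175.3775 − 174.204817 = 1.172683
r = Sxy/√(Sxx·Syy) = -18.563333/√(594.941344) = -18.563333/24.391419 = -0.761060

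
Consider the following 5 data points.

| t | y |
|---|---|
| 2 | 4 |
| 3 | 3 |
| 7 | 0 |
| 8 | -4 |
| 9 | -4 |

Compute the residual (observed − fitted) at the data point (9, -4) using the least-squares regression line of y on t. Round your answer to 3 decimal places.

-0.072

n = 5, Σx = 29, Σy = -1, Σxy = -51, Σx² = 207
Sxx = Σx² − (Σx)²/n = 207 − 168.2 = 38.8
Sxy = Σxy − (Σx)(Σy)/n = -51 − (-5.8) = -45.2
b = Sxy/Sxx = -45.2/38.8 = -1.164948
a = ȳ − b·x̄ = -0.2 − (-1.164948)·5.8 = 6.556701
ŷ(9) = 6.556701 + (-1.164948)·9 = -3.927835
residual = y − ŷ = -4 − (-3.927835) = -0.072165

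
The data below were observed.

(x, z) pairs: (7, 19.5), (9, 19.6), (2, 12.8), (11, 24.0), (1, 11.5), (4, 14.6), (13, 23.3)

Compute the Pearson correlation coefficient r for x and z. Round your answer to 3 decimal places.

0.978

n = 7, Σx = 47, Σy = 125.3, Σxy = 975.3, Σx² = 441, Σy² = 2392.55
Sxx = Σx² − (Σx)²/n = 441 − 315.571429 = 125.428571
Sxy = Σxy − (Σx)(Σy)/n = 975.3 − 841.3 = 134
Syy = Σy² − (Σy)²/n = 2392.55 − 2242.87 = 149.68
r = Sxy/√(Sxx·Syy) = 134/√(18774.148571) = 134/137.018789 = 0.977968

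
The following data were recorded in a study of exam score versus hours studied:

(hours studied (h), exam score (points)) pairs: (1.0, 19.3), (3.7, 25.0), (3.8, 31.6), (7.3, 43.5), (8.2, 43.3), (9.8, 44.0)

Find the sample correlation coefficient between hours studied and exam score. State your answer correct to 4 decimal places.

n = 6, Σx = 33.8, Σy = 206.7, Σxy = 1335.69, Σx² = 245.7, Σy² = 7699.19
Sxx = Σx² − (Σx)²/n = 245.7 − 190.406667 = 55.293333
Sxy = Σxy − (Σx)(Σy)/n = 1335.69 − 1164.41 = 171.28
Syy = Σy² − (Σy)²/n = 7699.19 − 7120.815 = 578.375
r = Sxy/√(Sxx·Syy) = 171.28/√(31980.281667) = 171.28/178.830315 = 0.957779

0.9578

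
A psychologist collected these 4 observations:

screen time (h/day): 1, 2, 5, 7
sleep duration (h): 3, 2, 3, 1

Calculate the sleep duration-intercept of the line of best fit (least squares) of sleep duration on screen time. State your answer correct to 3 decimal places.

n = 4, Σx = 15, Σy = 9, Σxy = 29, Σx² = 79
Sxx = Σx² − (Σx)²/n = 79 − 56.25 = 22.75
Sxy = Σxy − (Σx)(Σy)/n = 29 − 33.75 = -4.75
b = Sxy/Sxx = -4.75/22.75 = -0.208791
a = ȳ − b·x̄ = 2.25 − (-0.208791)·3.75 = 3.032967

3.033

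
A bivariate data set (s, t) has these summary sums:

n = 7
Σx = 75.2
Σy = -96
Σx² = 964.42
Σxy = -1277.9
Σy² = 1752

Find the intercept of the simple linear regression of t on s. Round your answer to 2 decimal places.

3.21

Sxx = Σx² − (Σx)²/n = 964.42 − 807.862857 = 156.557143
Sxy = Σxy − (Σx)(Σy)/n = -1277.9 − (-1031.314286) = -246.585714
b = Sxy/Sxx = -246.585714/156.557143 = -1.575052
a = ȳ − b·x̄ = -13.714286 − (-1.575052)·10.742857 = 3.206278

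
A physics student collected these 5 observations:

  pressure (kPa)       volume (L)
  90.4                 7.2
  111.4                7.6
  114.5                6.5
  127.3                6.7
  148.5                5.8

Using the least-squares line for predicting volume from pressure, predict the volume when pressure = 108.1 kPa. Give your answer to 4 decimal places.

7.0224

n = 5, Σx = 592.1, Σy = 33.8, Σxy = 3955.98, Σx² = 71949.91
Sxx = Σx² − (Σx)²/n = 71949.91 − 70116.482 = 1833.428
Sxy = Σxy − (Σx)(Σy)/n = 3955.98 − 4002.596 = -46.616
b = Sxy/Sxx = -46.616/1833.428 = -0.025426
a = ȳ − b·x̄ = 6.76 − (-0.025426)·118.42 = 9.770899
ŷ(108.1) = a + b·108.1 = 9.770899 + (-0.025426)·108.1 = 7.022392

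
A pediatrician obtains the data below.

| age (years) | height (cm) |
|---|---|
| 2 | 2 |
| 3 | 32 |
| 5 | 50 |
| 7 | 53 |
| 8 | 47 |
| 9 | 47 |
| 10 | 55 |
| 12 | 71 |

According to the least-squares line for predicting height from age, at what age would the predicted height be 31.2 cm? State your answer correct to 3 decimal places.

n = 8, Σx = 56, Σy = 357, Σxy = 2922, Σx² = 476
Sxx = Σx² − (Σx)²/n = 476 − 392 = 84
Sxy = Σxy − (Σx)(Σy)/n = 2922 − 2499 = 423
b = Sxy/Sxx = 423/84 = 5.035714
a = ȳ − b·x̄ = 44.625 − 5.035714·7 = 9.375
Set a + b·x = 31.2: x = (31.2 − 9.375) / 5.035714 = 4.334043

4.334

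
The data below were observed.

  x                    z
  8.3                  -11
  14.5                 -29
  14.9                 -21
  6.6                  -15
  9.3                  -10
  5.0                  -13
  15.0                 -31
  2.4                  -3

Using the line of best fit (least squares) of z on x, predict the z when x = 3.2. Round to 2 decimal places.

n = 8, Σx = 76, Σy = -133, Σxy = -1553.9, Σx² = 886.96
Sxx = Σx² − (Σx)²/n = 886.96 − 722 = 164.96
Sxy = Σxy − (Σx)(Σy)/n = -1553.9 − (-1263.5) = -290.4
b = Sxy/Sxx = -290.4/164.96 = -1.760427
a = ȳ − b·x̄ = -16.625 − (-1.760427)·9.5 = 0.099054
ŷ(3.2) = a + b·3.2 = 0.099054 + (-1.760427)·3.2 = -5.534311

-5.53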